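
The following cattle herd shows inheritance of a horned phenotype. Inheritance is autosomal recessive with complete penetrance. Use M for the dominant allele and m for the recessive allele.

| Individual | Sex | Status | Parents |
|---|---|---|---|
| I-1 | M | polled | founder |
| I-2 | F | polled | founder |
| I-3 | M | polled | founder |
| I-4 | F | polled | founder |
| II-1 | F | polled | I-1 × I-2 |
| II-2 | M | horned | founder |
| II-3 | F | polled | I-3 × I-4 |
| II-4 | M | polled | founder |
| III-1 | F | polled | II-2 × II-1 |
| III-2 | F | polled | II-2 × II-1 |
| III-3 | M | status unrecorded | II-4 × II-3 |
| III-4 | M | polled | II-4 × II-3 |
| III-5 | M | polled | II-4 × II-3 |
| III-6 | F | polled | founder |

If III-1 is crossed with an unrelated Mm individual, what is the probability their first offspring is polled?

3/4

III-1 is polled so carries M and received m from II-2 (mm), so III-1 is Mm.
The cross gives 1/4 MM : 1/2 Mm : 1/4 mm, so P(offspring is polled) = 3/4.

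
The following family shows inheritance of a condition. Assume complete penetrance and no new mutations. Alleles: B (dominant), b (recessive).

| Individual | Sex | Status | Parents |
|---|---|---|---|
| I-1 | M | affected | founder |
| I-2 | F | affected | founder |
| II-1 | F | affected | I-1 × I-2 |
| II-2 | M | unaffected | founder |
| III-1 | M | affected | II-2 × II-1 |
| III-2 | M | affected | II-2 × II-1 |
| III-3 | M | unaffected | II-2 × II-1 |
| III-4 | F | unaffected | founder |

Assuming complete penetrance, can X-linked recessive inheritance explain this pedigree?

No

Under X-linked recessive, III-3 (unaffected, male) cannot arise from II-2 (unaffected) × II-1 (affected).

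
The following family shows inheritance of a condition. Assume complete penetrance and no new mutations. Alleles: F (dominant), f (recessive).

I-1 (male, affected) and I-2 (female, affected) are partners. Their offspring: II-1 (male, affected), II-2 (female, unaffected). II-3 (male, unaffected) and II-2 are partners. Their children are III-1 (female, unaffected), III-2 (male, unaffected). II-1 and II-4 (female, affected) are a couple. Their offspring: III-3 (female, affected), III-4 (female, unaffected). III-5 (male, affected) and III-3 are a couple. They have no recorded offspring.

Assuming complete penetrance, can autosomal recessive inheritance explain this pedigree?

No

Under autosomal recessive, II-2 (unaffected, female) cannot arise from I-1 (affected) × I-2 (affected).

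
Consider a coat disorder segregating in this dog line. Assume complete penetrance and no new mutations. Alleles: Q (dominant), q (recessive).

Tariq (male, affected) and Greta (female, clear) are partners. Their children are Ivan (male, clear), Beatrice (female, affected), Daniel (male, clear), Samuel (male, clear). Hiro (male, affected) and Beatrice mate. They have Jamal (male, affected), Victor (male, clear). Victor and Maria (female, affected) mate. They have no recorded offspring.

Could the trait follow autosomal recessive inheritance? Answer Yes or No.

Under autosomal recessive, Victor (clear, male) cannot arise from Hiro (affected) × Beatrice (affected).

No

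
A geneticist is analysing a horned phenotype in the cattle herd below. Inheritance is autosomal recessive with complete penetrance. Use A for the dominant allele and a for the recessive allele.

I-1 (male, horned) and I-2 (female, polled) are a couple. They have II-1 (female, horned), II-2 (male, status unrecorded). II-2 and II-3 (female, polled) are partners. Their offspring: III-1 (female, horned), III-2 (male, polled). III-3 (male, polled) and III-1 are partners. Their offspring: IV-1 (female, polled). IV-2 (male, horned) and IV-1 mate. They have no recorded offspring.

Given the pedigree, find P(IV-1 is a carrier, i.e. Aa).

1

IV-1 is polled so carries A and received a from III-1 (aa), so IV-1 is Aa, giving P(Aa) = 1.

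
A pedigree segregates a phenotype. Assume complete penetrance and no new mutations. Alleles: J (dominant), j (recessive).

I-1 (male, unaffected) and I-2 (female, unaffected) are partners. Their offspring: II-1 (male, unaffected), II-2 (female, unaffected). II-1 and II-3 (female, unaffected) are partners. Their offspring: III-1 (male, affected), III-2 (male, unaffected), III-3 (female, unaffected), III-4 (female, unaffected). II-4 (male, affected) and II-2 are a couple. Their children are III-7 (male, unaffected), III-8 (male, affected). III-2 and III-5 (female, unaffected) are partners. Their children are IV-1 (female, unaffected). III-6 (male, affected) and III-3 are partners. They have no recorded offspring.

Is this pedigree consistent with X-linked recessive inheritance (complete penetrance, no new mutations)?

A consistent assignment under X-linked recessive exists: I-1 X^J Y, I-2 X^J X^j, II-1 X^J Y, II-2 X^J X^j, II-3 X^J X^j, II-4 X^j Y, III-1 X^j Y, III-2 X^J Y, III-3 X^J X^J, III-4 X^J X^J, III-5 X^J X^J, III-6 X^j Y, III-7 X^J Y, III-8 X^j Y, IV-1 X^J X^J.
In this assignment every recorded phenotype matches its genotype and every non-founder's genotype is obtainable from its parents' genotypes, so the pedigree is consistent.

Yes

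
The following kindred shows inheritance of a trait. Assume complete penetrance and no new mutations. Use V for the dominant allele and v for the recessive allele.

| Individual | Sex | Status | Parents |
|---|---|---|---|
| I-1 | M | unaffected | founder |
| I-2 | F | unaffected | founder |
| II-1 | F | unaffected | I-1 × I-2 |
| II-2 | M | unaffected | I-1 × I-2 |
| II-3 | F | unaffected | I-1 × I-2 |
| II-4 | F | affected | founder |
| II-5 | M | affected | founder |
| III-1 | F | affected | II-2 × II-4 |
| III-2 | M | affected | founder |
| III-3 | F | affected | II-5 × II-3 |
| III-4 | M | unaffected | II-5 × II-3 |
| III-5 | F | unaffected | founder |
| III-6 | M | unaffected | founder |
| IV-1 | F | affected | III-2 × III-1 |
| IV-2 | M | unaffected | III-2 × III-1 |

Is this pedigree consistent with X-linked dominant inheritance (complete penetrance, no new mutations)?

A consistent assignment under X-linked dominant exists: I-1 X^v Y, I-2 X^v X^v, II-1 X^v X^v, II-2 X^v Y, II-3 X^v X^v, II-4 X^V X^V, II-5 X^V Y, III-1 X^V X^v, III-2 X^V Y, III-3 X^V X^v, III-4 X^v Y, III-5 X^v X^v, III-6 X^v Y, IV-1 X^V X^V, IV-2 X^v Y.
In this assignment every recorded phenotype matches its genotype and every non-founder's genotype is obtainable from its parents' genotypes, so the pedigree is consistent.

Yes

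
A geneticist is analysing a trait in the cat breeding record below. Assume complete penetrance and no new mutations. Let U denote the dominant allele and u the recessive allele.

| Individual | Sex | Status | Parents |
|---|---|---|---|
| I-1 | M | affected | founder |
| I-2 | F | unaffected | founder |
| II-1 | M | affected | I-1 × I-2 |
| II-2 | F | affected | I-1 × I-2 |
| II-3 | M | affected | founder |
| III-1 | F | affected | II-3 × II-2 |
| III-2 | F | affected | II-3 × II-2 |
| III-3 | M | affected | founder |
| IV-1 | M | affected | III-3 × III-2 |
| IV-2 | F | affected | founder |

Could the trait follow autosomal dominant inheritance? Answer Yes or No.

Yes

A consistent assignment under autosomal dominant exists: I-1 UU, I-2 uu, II-1 Uu, II-2 Uu, II-3 UU, III-1 UU, III-2 UU, III-3 UU, IV-1 UU, IV-2 UU.
In this assignment every recorded phenotype matches its genotype and every non-founder's genotype is obtainable from its parents' genotypes, so the pedigree is consistent.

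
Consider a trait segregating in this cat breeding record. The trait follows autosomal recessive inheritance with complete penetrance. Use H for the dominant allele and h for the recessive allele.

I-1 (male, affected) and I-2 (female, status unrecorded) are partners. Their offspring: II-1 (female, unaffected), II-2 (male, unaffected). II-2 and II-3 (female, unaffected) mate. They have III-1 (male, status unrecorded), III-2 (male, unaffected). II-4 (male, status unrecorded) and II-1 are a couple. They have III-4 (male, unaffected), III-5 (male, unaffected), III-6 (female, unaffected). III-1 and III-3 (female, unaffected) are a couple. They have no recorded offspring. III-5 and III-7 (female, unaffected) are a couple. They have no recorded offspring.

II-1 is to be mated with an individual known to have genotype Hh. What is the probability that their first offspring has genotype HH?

1/4

II-1 is unaffected so carries H and received h from I-1 (hh), so II-1 is Hh.
The cross gives 1/4 HH : 1/2 Hh : 1/4 hh, so P(offspring has genotype HH) = 1/4.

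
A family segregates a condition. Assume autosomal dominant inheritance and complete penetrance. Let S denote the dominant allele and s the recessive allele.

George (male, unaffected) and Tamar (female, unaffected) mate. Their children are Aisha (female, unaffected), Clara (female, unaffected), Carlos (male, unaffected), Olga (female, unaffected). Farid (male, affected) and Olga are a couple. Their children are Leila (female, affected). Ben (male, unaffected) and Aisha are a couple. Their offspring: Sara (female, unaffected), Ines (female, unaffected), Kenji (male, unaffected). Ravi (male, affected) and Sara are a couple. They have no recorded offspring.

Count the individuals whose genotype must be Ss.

Obligate heterozygotes: Leila is affected so carries S and received s from Olga (ss), so Leila is Ss.
Every other individual is either homozygous by phenotype or has at least one consistent homozygous assignment, so the count is 1.

1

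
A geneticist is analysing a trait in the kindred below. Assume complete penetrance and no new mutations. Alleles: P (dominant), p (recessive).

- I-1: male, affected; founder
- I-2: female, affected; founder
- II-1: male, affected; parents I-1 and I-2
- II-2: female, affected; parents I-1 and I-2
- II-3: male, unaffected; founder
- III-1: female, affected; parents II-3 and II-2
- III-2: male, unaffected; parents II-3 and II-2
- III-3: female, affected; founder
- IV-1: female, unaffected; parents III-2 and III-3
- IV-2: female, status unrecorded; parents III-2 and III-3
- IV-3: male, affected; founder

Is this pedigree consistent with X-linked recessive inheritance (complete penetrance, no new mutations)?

No

Under X-linked recessive, III-1 (affected, female) cannot arise from II-3 (unaffected) × II-2 (affected).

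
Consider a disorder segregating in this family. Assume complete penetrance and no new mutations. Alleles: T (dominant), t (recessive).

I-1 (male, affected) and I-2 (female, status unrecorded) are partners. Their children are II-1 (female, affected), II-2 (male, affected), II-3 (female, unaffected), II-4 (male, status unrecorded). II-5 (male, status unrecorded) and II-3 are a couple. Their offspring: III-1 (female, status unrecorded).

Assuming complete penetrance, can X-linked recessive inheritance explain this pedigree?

A consistent assignment under X-linked recessive exists: I-1 X^t Y, I-2 X^T X^t, II-1 X^t X^t, II-2 X^t Y, II-3 X^T X^t, II-4 X^T Y, II-5 X^T Y, III-1 X^T X^T.
In this assignment every recorded phenotype matches its genotype and every non-founder's genotype is obtainable from its parents' genotypes, so the pedigree is consistent.

Yes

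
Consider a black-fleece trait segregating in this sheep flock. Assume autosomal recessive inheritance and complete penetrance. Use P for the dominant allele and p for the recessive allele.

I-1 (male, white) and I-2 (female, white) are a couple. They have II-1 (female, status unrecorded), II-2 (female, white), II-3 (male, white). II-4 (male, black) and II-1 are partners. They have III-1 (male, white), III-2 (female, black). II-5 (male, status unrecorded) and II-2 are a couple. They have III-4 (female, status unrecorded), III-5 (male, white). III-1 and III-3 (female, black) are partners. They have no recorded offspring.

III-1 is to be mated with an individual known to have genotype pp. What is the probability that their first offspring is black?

III-1 is white so carries P and received p from II-4 (pp), so III-1 is Pp.
The cross gives 1/2 Pp : 1/2 pp, so P(offspring is black) = 1/2.

1/2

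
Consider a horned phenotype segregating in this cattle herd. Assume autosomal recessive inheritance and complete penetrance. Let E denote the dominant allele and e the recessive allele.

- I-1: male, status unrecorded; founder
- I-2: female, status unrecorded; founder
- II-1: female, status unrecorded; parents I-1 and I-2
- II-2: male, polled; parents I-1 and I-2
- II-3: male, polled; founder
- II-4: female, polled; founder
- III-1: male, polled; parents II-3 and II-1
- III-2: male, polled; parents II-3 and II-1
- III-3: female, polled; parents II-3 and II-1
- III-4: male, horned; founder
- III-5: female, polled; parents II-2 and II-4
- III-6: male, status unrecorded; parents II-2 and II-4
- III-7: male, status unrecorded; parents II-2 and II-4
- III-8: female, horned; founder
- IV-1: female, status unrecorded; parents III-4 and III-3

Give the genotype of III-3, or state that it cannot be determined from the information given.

III-3's phenotype allows EE or Ee, and no parent or child forces a single allele at both positions; consistent genotype assignments exist with III-3 as EE or Ee.

cannot be determined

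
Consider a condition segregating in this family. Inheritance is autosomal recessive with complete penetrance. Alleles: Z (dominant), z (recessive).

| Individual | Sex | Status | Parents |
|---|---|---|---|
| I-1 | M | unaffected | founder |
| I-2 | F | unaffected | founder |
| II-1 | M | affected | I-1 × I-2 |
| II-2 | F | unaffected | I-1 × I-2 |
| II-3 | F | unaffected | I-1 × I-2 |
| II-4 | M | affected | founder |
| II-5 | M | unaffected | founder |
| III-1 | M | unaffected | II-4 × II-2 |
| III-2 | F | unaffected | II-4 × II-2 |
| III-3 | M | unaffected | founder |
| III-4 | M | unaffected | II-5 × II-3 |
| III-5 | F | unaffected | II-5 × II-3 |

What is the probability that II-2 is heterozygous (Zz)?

I-1 is unaffected so carries Z and passed z to II-1 (zz), so I-1 is Zz.
I-2 is unaffected so carries Z and passed z to II-1 (zz), so I-2 is Zz.
Their cross gives offspring ratios 1/4 ZZ : 1/2 Zz : 1/4 zz. Conditioning on II-2 being unaffected, P(Zz) = 1/2 / 3/4 = 2/3 before taking II-2's own offspring into account.
II-4 is affected, so II-4 is zz.
Now use II-2's offspring. Probability of each recorded status — unaffected son III-1: 1/2 if II-2 is Zz, 1 if ZZ; unaffected daughter III-2: 1/2 if II-2 is Zz, 1 if ZZ.
Bayes: P(Zz) = 2/3·1/4 / (2/3·1/4 + 1/3·1) = 1/3.

1/3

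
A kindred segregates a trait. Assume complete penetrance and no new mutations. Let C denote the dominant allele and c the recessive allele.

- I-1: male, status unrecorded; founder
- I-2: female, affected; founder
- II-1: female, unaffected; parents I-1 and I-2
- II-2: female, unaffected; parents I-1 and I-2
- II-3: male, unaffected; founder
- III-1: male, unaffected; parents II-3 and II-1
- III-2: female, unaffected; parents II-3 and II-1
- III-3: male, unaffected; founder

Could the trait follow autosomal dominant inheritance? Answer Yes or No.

Yes

A consistent assignment under autosomal dominant exists: I-1 Cc, I-2 Cc, II-1 cc, II-2 cc, II-3 cc, III-1 cc, III-2 cc, III-3 cc.
In this assignment every recorded phenotype matches its genotype and every non-founder's genotype is obtainable from its parents' genotypes, so the pedigree is consistent.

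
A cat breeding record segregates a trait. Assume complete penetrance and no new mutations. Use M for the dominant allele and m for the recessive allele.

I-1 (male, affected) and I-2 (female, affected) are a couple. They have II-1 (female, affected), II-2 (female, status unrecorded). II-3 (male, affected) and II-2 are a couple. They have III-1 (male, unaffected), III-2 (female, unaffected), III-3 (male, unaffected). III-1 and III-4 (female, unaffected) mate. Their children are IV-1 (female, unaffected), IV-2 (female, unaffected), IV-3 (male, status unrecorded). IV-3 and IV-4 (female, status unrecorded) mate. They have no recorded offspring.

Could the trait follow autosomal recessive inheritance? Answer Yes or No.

No

No assignment of genotypes under autosomal recessive satisfies every parent–offspring relationship, so the pedigree is inconsistent.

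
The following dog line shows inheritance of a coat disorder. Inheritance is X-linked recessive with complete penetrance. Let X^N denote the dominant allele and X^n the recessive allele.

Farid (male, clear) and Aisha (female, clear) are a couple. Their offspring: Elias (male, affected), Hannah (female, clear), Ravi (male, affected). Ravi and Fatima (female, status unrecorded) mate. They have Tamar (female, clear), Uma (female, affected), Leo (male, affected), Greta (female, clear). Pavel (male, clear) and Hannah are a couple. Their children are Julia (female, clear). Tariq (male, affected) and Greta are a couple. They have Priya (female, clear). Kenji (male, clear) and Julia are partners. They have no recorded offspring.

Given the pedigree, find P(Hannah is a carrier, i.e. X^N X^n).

1/2

Farid is clear, so Farid is X^N Y.
Aisha is clear so carries N and passed n to Elias (X^n Y), so Aisha is X^N X^n.
Their cross gives offspring ratios 1/2 X^N X^N : 1/2 X^N X^n. Conditioning on Hannah being clear, P(X^N X^n) = 1/2 / 1 = 1/2 before taking Hannah's own offspring into account.
Pavel is clear, so Pavel is X^N Y.
Hannah's offspring (Julia) would show their recorded status with the same probability whether Hannah is X^N X^n or X^N X^N, so they carry no information and P(X^N X^n) = 1/2.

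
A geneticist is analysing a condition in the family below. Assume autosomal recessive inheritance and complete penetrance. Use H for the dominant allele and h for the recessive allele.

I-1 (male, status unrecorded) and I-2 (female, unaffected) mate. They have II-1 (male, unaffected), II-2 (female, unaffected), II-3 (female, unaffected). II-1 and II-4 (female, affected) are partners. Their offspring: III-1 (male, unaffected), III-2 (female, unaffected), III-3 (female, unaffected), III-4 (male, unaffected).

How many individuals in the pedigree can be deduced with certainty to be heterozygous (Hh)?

4

Obligate heterozygotes: III-1 is unaffected so carries H and received h from II-4 (hh), so III-1 is Hh; III-2 is unaffected so carries H and received h from II-4 (hh), so III-2 is Hh; III-3 is unaffected so carries H and received h from II-4 (hh), so III-3 is Hh; III-4 is unaffected so carries H and received h from II-4 (hh), so III-4 is Hh.
Every other individual is either homozygous by phenotype or has at least one consistent homozygous assignment, so the count is 4.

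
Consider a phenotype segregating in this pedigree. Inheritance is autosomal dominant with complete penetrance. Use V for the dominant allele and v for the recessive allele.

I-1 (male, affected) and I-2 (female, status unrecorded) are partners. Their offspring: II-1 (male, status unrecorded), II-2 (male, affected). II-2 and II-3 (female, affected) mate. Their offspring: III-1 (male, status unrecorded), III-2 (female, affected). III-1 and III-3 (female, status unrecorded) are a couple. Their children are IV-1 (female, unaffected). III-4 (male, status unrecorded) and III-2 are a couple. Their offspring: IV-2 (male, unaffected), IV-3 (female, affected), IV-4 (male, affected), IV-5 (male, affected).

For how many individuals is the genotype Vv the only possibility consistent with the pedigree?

1

Obligate heterozygotes: III-2 is affected so carries V and passed v to IV-2 (vv), so III-2 is Vv.
Every other individual is either homozygous by phenotype or has at least one consistent homozygous assignment, so the count is 1.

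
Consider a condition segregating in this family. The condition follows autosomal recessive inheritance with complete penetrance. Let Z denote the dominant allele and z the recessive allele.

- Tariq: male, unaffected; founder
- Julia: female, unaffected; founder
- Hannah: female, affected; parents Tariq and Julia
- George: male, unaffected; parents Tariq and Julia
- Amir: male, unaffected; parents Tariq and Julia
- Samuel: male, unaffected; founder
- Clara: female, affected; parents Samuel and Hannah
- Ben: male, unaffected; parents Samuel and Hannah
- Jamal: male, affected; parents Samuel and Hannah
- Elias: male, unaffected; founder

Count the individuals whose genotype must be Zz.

4

Obligate heterozygotes: Tariq is unaffected so carries Z and passed z to Hannah (zz), so Tariq is Zz; Julia is unaffected so carries Z and passed z to Hannah (zz), so Julia is Zz; Samuel is unaffected so carries Z and passed z to Clara (zz), so Samuel is Zz; Ben is unaffected so carries Z and received z from Hannah (zz), so Ben is Zz.
Every other individual is either homozygous by phenotype or has at least one consistent homozygous assignment, so the count is 4.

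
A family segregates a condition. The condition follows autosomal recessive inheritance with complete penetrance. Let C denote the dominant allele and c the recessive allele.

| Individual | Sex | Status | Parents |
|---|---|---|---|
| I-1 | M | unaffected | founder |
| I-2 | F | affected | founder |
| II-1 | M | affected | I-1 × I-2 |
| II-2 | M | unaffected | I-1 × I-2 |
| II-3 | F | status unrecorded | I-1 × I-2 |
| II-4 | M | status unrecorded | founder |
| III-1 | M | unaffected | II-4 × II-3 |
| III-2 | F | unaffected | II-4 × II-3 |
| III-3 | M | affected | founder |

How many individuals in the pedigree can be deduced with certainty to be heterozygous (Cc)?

Obligate heterozygotes: I-1 is unaffected so carries C and passed c to II-1 (cc), so I-1 is Cc; II-2 is unaffected so carries C and received c from I-2 (cc), so II-2 is Cc.
Every other individual is either homozygous by phenotype or has at least one consistent homozygous assignment, so the count is 2.

2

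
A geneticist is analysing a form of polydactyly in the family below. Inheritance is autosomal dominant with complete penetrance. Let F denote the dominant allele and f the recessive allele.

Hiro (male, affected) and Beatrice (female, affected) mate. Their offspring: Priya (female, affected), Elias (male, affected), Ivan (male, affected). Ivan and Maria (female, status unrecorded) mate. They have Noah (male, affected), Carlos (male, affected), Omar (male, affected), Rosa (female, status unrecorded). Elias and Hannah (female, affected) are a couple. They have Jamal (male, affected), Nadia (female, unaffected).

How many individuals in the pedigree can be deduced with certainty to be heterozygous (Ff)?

2

Obligate heterozygotes: Elias is affected so carries F and passed f to Nadia (ff), so Elias is Ff; Hannah is affected so carries F and passed f to Nadia (ff), so Hannah is Ff.
Every other individual is either homozygous by phenotype or has at least one consistent homozygous assignment, so the count is 2.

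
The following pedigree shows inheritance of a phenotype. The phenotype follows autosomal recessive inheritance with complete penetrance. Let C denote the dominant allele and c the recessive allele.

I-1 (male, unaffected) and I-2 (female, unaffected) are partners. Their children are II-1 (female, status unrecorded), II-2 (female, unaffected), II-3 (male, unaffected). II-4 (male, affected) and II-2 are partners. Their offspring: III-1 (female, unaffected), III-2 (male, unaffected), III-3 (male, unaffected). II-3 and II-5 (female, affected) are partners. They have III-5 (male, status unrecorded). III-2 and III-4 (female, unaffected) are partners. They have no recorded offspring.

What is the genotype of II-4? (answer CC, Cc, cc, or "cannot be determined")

cc

II-4 is affected, so II-4 is cc.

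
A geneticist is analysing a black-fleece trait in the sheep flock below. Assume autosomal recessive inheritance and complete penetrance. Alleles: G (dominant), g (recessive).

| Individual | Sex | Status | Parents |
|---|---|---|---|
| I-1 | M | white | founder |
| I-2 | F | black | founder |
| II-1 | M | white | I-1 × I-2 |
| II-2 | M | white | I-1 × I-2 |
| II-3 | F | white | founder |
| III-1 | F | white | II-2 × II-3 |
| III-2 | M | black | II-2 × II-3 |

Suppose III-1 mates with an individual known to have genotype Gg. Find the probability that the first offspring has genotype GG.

II-2 is white so carries G and received g from I-2 (gg), so II-2 is Gg.
II-3 is white so carries G and passed g to III-2 (gg), so II-3 is Gg.
III-1 is a white offspring of II-2 (Gg) × II-3 (Gg), whose cross gives 1/4 GG : 1/2 Gg : 1/4 gg; conditioning on being white, III-1 is GG with probability 1/3, Gg with probability 2/3.
Summing over parental genotype combinations, P(offspring has genotype GG) = 1/3·1/2 + 2/3·1/4 = 1/3.

1/3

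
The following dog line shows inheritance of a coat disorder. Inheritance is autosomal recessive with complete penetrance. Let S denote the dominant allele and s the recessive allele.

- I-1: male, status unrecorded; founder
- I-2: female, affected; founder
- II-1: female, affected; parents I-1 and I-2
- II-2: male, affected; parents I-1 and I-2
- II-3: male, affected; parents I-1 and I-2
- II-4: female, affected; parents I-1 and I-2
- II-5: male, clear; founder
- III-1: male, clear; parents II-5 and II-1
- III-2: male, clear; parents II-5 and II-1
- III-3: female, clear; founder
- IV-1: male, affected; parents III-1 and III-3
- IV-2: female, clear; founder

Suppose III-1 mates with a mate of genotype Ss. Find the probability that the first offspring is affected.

1/4

III-1 is clear so carries S and received s from II-1 (ss), so III-1 is Ss.
The cross gives 1/4 SS : 1/2 Ss : 1/4 ss, so P(offspring is affected) = 1/4.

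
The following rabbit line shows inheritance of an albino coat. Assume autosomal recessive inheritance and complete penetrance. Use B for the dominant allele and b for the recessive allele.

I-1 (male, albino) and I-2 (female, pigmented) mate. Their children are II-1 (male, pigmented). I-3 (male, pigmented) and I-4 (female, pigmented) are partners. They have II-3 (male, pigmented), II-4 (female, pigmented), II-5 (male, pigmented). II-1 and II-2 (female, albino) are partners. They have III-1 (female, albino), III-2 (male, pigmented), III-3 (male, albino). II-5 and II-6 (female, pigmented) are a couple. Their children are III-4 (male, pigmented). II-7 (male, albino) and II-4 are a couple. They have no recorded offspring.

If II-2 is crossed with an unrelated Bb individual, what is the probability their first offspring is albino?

1/2

II-2 is albino, so II-2 is bb.
The cross gives 1/2 Bb : 1/2 bb, so P(offspring is albino) = 1/2.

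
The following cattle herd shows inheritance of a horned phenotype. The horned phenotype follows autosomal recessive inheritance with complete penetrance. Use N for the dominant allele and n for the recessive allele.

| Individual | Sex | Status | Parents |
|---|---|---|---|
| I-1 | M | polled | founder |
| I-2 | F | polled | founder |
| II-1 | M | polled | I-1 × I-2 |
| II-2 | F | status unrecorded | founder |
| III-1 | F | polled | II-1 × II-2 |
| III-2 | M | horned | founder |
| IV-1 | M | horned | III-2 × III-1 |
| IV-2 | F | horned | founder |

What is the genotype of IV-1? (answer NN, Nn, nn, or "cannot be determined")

IV-1 is horned, so IV-1 is nn.

nn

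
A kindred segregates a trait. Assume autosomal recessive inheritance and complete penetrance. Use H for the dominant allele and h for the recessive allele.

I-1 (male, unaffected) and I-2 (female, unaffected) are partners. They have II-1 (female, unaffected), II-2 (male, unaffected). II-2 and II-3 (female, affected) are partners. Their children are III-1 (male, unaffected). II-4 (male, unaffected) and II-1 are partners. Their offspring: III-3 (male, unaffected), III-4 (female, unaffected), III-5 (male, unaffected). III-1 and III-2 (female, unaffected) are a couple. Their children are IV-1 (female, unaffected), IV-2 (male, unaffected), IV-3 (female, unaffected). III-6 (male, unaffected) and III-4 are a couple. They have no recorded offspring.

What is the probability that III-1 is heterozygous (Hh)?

1

III-1 is unaffected so carries H and received h from II-3 (hh), so III-1 is Hh, giving P(Hh) = 1.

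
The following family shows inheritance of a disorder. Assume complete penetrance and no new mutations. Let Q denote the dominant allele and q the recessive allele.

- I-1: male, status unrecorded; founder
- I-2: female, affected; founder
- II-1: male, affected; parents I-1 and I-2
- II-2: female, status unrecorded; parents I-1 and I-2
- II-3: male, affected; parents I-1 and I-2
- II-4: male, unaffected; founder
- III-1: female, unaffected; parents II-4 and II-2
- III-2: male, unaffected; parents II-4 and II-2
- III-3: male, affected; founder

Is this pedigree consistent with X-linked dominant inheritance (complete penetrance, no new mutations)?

A consistent assignment under X-linked dominant exists: I-1 X^Q Y, I-2 X^Q X^q, II-1 X^Q Y, II-2 X^Q X^q, II-3 X^Q Y, II-4 X^q Y, III-1 X^q X^q, III-2 X^q Y, III-3 X^Q Y.
In this assignment every recorded phenotype matches its genotype and every non-founder's genotype is obtainable from its parents' genotypes, so the pedigree is consistent.

Yes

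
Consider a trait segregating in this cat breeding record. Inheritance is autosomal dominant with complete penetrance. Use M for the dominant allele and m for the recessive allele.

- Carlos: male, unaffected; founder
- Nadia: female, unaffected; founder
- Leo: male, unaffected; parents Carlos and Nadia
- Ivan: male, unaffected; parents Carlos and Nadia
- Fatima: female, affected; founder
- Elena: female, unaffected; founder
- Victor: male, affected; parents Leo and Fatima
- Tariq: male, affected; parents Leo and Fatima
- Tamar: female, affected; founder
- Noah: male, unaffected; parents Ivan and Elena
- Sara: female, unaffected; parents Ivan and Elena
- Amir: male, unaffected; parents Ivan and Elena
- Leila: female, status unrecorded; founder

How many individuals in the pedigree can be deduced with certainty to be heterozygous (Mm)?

Obligate heterozygotes: Victor is affected so carries M and received m from Leo (mm), so Victor is Mm; Tariq is affected so carries M and received m from Leo (mm), so Tariq is Mm.
Every other individual is either homozygous by phenotype or has at least one consistent homozygous assignment, so the count is 2.

2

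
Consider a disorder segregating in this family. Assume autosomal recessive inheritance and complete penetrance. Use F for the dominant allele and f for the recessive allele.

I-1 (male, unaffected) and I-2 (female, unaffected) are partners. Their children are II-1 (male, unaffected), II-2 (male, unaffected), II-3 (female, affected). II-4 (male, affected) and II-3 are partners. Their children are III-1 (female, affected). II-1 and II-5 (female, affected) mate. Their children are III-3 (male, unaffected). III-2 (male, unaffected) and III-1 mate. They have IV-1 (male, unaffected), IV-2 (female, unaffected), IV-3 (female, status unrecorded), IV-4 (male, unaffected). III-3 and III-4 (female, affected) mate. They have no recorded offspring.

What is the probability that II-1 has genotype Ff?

1/2

I-1 is unaffected so carries F and passed f to II-3 (ff), so I-1 is Ff.
I-2 is unaffected so carries F and passed f to II-3 (ff), so I-2 is Ff.
Their cross gives offspring ratios 1/4 FF : 1/2 Ff : 1/4 ff. Conditioning on II-1 being unaffected, P(Ff) = 1/2 / 3/4 = 2/3 before taking II-1's own offspring into account.
II-5 is affected, so II-5 is ff.
Now use II-1's offspring. Probability of each recorded status — unaffected son III-3: 1/2 if II-1 is Ff, 1 if FF.
Bayes: P(Ff) = 2/3·1/2 / (2/3·1/2 + 1/3·1) = 1/2.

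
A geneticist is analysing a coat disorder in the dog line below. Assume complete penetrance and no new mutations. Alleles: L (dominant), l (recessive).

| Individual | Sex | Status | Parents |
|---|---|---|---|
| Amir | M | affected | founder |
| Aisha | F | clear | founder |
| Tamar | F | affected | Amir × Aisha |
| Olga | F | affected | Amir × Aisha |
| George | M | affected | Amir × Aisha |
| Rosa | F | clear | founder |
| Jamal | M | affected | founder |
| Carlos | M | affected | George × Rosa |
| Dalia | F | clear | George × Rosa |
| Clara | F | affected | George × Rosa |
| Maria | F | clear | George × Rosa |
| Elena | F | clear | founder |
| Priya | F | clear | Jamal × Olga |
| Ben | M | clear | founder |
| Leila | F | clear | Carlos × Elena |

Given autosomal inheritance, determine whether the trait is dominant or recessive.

Jamal and Olga are both affected yet have a clear child Priya. Under a recessive model two affected parents are homozygous and every child would be affected, so the trait cannot be recessive.

dominant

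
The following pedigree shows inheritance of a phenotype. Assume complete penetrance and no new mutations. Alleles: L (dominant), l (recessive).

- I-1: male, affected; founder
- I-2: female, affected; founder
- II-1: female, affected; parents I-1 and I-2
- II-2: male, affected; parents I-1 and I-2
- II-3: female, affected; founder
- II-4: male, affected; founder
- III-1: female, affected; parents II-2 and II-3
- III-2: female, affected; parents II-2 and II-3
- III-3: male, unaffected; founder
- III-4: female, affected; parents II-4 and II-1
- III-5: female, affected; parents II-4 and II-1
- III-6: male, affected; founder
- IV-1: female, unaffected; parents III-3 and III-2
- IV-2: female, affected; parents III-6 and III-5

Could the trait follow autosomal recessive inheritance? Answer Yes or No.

A consistent assignment under autosomal recessive exists: I-1 ll, I-2 ll, II-1 ll, II-2 ll, II-3 ll, II-4 ll, III-1 ll, III-2 ll, III-3 LL, III-4 ll, III-5 ll, III-6 ll, IV-1 Ll, IV-2 ll.
In this assignment every recorded phenotype matches its genotype and every non-founder's genotype is obtainable from its parents' genotypes, so the pedigree is consistent.

Yes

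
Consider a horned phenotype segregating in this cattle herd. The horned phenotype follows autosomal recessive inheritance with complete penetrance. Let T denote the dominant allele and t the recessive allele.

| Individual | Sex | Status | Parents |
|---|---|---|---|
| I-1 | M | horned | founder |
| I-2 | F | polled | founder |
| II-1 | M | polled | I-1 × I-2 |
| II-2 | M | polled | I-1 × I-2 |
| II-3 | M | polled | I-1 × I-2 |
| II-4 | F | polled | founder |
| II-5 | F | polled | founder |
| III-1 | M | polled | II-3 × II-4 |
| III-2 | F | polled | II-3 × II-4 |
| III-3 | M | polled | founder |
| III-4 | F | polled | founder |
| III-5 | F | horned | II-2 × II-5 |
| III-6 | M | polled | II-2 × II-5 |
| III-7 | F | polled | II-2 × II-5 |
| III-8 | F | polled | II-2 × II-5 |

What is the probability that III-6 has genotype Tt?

II-2 is polled so carries T and received t from I-1 (tt), so II-2 is Tt.
II-5 is polled so carries T and passed t to III-5 (tt), so II-5 is Tt.
Their cross gives offspring ratios 1/4 TT : 1/2 Tt : 1/4 tt. Conditioning on III-6 being polled, P(Tt) = 1/2 / 3/4 = 2/3.

2/3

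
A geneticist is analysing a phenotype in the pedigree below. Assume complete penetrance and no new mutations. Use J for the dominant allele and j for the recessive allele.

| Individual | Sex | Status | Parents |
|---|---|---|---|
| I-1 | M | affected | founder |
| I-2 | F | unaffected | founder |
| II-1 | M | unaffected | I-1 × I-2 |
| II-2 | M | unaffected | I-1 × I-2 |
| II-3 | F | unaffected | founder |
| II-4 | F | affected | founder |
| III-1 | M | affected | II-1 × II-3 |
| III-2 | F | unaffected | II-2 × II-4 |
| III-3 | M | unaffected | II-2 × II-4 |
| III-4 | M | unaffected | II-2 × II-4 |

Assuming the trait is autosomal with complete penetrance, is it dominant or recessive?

II-1 and II-3 are both unaffected yet have an affected child III-1. Under dominance, an affected child requires at least one affected parent, so the trait cannot be dominant.

recessive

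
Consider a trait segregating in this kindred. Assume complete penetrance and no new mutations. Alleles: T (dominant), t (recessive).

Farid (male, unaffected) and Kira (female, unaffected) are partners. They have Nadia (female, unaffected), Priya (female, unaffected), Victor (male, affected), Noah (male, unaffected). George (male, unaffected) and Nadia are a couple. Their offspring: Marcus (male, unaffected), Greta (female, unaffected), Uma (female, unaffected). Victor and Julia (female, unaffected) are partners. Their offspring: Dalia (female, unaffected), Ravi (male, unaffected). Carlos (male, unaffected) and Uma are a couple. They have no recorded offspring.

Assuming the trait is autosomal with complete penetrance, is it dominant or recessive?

Farid and Kira are both unaffected yet have an affected child Victor. Under dominance, an affected child requires at least one affected parent, so the trait cannot be dominant.

recessive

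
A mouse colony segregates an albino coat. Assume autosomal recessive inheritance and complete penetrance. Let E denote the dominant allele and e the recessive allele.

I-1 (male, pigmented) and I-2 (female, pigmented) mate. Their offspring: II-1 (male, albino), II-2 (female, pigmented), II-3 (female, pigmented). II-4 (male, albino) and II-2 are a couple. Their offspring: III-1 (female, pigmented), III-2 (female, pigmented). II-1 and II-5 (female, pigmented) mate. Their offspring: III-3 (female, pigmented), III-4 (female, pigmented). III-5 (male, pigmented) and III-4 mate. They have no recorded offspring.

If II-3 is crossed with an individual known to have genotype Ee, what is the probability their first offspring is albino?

1/6

I-1 is pigmented so carries E and passed e to II-1 (ee), so I-1 is Ee.
I-2 is pigmented so carries E and passed e to II-1 (ee), so I-2 is Ee.
II-3 is a pigmented offspring of I-1 (Ee) × I-2 (Ee), whose cross gives 1/4 EE : 1/2 Ee : 1/4 ee; conditioning on being pigmented, II-3 is EE with probability 1/3, Ee with probability 2/3.
Summing over parental genotype combinations, P(offspring is albino) = 2/3·1/4 = 1/6.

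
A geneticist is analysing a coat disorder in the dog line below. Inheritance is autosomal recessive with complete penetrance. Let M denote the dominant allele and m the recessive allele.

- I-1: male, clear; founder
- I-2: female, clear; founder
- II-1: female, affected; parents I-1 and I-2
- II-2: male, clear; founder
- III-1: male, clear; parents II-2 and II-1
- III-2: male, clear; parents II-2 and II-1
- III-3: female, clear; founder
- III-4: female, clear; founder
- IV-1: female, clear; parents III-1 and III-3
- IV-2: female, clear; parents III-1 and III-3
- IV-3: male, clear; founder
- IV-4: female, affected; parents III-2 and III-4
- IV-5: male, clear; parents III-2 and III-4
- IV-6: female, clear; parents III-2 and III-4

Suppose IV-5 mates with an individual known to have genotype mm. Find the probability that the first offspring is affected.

III-2 is clear so carries M and received m from II-1 (mm), so III-2 is Mm.
III-4 is clear so carries M and passed m to IV-4 (mm), so III-4 is Mm.
IV-5 is a clear offspring of III-2 (Mm) × III-4 (Mm), whose cross gives 1/4 MM : 1/2 Mm : 1/4 mm; conditioning on being clear, IV-5 is MM with probability 1/3, Mm with probability 2/3.
Summing over parental genotype combinations, P(offspring is affected) = 2/3·1/2 = 1/3.

1/3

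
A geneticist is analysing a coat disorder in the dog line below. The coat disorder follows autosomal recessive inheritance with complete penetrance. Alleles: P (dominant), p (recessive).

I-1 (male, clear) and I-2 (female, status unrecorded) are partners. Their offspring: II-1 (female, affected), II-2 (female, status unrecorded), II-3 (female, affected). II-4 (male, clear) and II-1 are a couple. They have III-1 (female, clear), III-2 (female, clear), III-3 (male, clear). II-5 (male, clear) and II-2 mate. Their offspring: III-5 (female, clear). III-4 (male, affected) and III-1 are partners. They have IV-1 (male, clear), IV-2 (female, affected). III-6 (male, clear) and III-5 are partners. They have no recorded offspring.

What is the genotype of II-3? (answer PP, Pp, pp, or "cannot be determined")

pp

II-3 is affected, so II-3 is pp.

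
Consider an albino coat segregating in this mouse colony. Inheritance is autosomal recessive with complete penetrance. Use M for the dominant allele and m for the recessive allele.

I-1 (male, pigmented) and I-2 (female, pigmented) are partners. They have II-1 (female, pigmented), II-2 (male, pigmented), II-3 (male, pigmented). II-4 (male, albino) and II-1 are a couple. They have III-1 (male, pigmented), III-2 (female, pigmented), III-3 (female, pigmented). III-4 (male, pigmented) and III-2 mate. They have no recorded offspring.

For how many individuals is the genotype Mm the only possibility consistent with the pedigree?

Obligate heterozygotes: III-1 is pigmented so carries M and received m from II-4 (mm), so III-1 is Mm; III-2 is pigmented so carries M and received m from II-4 (mm), so III-2 is Mm; III-3 is pigmented so carries M and received m from II-4 (mm), so III-3 is Mm.
Every other individual is either homozygous by phenotype or has at least one consistent homozygous assignment, so the count is 3.

3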